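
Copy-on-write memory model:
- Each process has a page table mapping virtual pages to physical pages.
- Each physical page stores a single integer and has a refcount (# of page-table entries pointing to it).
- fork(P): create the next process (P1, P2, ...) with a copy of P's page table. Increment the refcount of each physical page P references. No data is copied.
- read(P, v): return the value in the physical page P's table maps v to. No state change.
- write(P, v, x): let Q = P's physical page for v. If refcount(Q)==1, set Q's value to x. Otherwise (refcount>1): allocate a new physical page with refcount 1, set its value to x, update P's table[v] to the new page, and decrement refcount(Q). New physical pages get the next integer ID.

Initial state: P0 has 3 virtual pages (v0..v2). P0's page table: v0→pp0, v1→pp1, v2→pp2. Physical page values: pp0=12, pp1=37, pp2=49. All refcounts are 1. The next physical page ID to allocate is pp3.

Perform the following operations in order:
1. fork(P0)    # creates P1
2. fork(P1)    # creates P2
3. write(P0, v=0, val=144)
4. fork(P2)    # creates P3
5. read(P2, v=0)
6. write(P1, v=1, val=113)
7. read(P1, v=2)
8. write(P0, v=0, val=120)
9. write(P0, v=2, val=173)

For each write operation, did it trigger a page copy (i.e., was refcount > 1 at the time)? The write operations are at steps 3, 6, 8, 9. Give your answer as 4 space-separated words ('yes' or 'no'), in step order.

Op 1: fork(P0) -> P1. 3 ppages; refcounts: pp0:2 pp1:2 pp2:2
Op 2: fork(P1) -> P2. 3 ppages; refcounts: pp0:3 pp1:3 pp2:3
Op 3: write(P0, v0, 144). refcount(pp0)=3>1 -> COPY to pp3. 4 ppages; refcounts: pp0:2 pp1:3 pp2:3 pp3:1
Op 4: fork(P2) -> P3. 4 ppages; refcounts: pp0:3 pp1:4 pp2:4 pp3:1
Op 5: read(P2, v0) -> 12. No state change.
Op 6: write(P1, v1, 113). refcount(pp1)=4>1 -> COPY to pp4. 5 ppages; refcounts: pp0:3 pp1:3 pp2:4 pp3:1 pp4:1
Op 7: read(P1, v2) -> 49. No state change.
Op 8: write(P0, v0, 120). refcount(pp3)=1 -> write in place. 5 ppages; refcounts: pp0:3 pp1:3 pp2:4 pp3:1 pp4:1
Op 9: write(P0, v2, 173). refcount(pp2)=4>1 -> COPY to pp5. 6 ppages; refcounts: pp0:3 pp1:3 pp2:3 pp3:1 pp4:1 pp5:1

yes yes no yes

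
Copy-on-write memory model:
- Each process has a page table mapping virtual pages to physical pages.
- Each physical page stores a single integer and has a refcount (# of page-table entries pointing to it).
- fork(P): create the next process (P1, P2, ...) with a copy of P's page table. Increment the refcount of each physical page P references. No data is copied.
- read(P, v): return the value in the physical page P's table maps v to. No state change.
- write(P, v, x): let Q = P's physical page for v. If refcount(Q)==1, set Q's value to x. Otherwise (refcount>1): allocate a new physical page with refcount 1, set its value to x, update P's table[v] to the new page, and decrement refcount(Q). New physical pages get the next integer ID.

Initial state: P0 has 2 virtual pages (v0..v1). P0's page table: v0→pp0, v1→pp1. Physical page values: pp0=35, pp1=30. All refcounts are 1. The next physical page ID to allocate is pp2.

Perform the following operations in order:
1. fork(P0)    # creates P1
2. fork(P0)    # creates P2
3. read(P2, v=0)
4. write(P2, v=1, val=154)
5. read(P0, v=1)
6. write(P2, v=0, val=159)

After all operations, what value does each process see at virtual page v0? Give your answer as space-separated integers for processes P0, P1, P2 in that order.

Op 1: fork(P0) -> P1. 2 ppages; refcounts: pp0:2 pp1:2
Op 2: fork(P0) -> P2. 2 ppages; refcounts: pp0:3 pp1:3
Op 3: read(P2, v0) -> 35. No state change.
Op 4: write(P2, v1, 154). refcount(pp1)=3>1 -> COPY to pp2. 3 ppages; refcounts: pp0:3 pp1:2 pp2:1
Op 5: read(P0, v1) -> 30. No state change.
Op 6: write(P2, v0, 159). refcount(pp0)=3>1 -> COPY to pp3. 4 ppages; refcounts: pp0:2 pp1:2 pp2:1 pp3:1
P0: v0 -> pp0 = 35
P1: v0 -> pp0 = 35
P2: v0 -> pp3 = 159

Answer: 35 35 159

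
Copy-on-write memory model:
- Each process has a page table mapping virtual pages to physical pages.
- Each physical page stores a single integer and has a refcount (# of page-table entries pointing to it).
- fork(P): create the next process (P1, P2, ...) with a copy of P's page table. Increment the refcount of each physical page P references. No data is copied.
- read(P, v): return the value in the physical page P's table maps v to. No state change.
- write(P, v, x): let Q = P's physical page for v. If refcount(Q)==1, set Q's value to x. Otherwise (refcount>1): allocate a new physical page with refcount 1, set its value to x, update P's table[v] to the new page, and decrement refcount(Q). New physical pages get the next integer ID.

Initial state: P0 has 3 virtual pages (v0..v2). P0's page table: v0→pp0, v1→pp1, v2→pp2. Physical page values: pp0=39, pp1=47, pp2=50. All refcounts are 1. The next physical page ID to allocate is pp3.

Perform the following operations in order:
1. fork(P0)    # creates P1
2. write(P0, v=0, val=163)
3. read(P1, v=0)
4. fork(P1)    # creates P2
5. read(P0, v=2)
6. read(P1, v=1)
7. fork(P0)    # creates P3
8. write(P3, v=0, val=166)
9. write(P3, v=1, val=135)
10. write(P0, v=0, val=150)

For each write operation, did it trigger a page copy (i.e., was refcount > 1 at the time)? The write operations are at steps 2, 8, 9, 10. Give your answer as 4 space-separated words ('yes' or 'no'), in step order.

Op 1: fork(P0) -> P1. 3 ppages; refcounts: pp0:2 pp1:2 pp2:2
Op 2: write(P0, v0, 163). refcount(pp0)=2>1 -> COPY to pp3. 4 ppages; refcounts: pp0:1 pp1:2 pp2:2 pp3:1
Op 3: read(P1, v0) -> 39. No state change.
Op 4: fork(P1) -> P2. 4 ppages; refcounts: pp0:2 pp1:3 pp2:3 pp3:1
Op 5: read(P0, v2) -> 50. No state change.
Op 6: read(P1, v1) -> 47. No state change.
Op 7: fork(P0) -> P3. 4 ppages; refcounts: pp0:2 pp1:4 pp2:4 pp3:2
Op 8: write(P3, v0, 166). refcount(pp3)=2>1 -> COPY to pp4. 5 ppages; refcounts: pp0:2 pp1:4 pp2:4 pp3:1 pp4:1
Op 9: write(P3, v1, 135). refcount(pp1)=4>1 -> COPY to pp5. 6 ppages; refcounts: pp0:2 pp1:3 pp2:4 pp3:1 pp4:1 pp5:1
Op 10: write(P0, v0, 150). refcount(pp3)=1 -> write in place. 6 ppages; refcounts: pp0:2 pp1:3 pp2:4 pp3:1 pp4:1 pp5:1

yes yes yes no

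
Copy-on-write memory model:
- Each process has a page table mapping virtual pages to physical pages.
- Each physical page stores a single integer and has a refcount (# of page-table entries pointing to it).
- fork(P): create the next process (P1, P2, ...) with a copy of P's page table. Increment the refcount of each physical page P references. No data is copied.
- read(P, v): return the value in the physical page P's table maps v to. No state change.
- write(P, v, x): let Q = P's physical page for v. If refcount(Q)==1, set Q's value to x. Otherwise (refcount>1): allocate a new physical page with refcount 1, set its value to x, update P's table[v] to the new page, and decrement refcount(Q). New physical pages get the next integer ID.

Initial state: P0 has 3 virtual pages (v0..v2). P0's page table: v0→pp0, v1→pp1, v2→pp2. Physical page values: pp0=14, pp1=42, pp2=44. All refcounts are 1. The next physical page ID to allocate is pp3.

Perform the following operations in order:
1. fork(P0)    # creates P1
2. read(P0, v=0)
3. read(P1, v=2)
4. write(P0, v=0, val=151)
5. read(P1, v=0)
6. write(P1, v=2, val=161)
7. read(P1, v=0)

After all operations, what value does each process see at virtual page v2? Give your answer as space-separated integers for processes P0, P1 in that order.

Op 1: fork(P0) -> P1. 3 ppages; refcounts: pp0:2 pp1:2 pp2:2
Op 2: read(P0, v0) -> 14. No state change.
Op 3: read(P1, v2) -> 44. No state change.
Op 4: write(P0, v0, 151). refcount(pp0)=2>1 -> COPY to pp3. 4 ppages; refcounts: pp0:1 pp1:2 pp2:2 pp3:1
Op 5: read(P1, v0) -> 14. No state change.
Op 6: write(P1, v2, 161). refcount(pp2)=2>1 -> COPY to pp4. 5 ppages; refcounts: pp0:1 pp1:2 pp2:1 pp3:1 pp4:1
Op 7: read(P1, v0) -> 14. No state change.
P0: v2 -> pp2 = 44
P1: v2 -> pp4 = 161

Answer: 44 161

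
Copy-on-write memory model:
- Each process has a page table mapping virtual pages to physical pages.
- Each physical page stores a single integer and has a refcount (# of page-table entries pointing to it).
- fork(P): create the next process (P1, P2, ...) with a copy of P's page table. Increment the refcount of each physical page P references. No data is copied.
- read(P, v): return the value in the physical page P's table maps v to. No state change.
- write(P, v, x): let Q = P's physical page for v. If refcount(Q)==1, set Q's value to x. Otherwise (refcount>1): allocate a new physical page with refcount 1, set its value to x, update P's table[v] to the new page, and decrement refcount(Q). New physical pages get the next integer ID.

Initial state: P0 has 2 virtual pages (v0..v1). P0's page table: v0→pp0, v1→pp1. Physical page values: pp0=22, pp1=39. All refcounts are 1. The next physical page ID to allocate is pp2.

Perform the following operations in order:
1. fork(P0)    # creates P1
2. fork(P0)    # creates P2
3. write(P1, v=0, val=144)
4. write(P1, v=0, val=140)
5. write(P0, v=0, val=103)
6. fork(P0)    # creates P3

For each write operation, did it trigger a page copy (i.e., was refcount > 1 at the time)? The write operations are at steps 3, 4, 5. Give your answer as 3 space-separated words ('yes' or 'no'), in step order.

Op 1: fork(P0) -> P1. 2 ppages; refcounts: pp0:2 pp1:2
Op 2: fork(P0) -> P2. 2 ppages; refcounts: pp0:3 pp1:3
Op 3: write(P1, v0, 144). refcount(pp0)=3>1 -> COPY to pp2. 3 ppages; refcounts: pp0:2 pp1:3 pp2:1
Op 4: write(P1, v0, 140). refcount(pp2)=1 -> write in place. 3 ppages; refcounts: pp0:2 pp1:3 pp2:1
Op 5: write(P0, v0, 103). refcount(pp0)=2>1 -> COPY to pp3. 4 ppages; refcounts: pp0:1 pp1:3 pp2:1 pp3:1
Op 6: fork(P0) -> P3. 4 ppages; refcounts: pp0:1 pp1:4 pp2:1 pp3:2

yes no yes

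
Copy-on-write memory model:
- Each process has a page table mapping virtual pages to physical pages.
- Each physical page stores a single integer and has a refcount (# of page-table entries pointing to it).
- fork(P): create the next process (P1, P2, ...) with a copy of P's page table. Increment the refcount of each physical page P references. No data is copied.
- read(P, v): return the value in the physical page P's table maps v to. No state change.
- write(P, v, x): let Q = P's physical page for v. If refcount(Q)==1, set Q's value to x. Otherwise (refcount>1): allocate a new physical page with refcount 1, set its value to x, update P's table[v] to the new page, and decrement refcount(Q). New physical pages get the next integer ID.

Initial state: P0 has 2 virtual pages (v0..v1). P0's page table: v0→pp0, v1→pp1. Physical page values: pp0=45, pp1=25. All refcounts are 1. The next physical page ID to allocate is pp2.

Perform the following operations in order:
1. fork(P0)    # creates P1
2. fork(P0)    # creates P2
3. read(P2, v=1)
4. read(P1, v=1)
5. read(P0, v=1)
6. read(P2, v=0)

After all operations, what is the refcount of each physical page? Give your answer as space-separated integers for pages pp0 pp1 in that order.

Answer: 3 3

Derivation:
Op 1: fork(P0) -> P1. 2 ppages; refcounts: pp0:2 pp1:2
Op 2: fork(P0) -> P2. 2 ppages; refcounts: pp0:3 pp1:3
Op 3: read(P2, v1) -> 25. No state change.
Op 4: read(P1, v1) -> 25. No state change.
Op 5: read(P0, v1) -> 25. No state change.
Op 6: read(P2, v0) -> 45. No state change.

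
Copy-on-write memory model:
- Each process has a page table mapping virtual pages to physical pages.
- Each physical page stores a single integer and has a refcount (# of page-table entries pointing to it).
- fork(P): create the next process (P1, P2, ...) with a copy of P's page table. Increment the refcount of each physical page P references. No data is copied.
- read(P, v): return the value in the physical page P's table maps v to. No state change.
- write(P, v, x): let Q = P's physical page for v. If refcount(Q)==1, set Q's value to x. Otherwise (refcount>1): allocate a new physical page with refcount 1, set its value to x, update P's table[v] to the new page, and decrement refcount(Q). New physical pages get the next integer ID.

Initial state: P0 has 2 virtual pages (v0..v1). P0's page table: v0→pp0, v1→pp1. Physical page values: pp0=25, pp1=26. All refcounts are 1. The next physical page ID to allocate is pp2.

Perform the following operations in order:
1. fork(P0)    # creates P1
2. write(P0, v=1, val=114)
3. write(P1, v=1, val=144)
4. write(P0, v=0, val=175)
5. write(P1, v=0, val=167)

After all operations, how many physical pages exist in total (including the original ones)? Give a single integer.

Op 1: fork(P0) -> P1. 2 ppages; refcounts: pp0:2 pp1:2
Op 2: write(P0, v1, 114). refcount(pp1)=2>1 -> COPY to pp2. 3 ppages; refcounts: pp0:2 pp1:1 pp2:1
Op 3: write(P1, v1, 144). refcount(pp1)=1 -> write in place. 3 ppages; refcounts: pp0:2 pp1:1 pp2:1
Op 4: write(P0, v0, 175). refcount(pp0)=2>1 -> COPY to pp3. 4 ppages; refcounts: pp0:1 pp1:1 pp2:1 pp3:1
Op 5: write(P1, v0, 167). refcount(pp0)=1 -> write in place. 4 ppages; refcounts: pp0:1 pp1:1 pp2:1 pp3:1

Answer: 4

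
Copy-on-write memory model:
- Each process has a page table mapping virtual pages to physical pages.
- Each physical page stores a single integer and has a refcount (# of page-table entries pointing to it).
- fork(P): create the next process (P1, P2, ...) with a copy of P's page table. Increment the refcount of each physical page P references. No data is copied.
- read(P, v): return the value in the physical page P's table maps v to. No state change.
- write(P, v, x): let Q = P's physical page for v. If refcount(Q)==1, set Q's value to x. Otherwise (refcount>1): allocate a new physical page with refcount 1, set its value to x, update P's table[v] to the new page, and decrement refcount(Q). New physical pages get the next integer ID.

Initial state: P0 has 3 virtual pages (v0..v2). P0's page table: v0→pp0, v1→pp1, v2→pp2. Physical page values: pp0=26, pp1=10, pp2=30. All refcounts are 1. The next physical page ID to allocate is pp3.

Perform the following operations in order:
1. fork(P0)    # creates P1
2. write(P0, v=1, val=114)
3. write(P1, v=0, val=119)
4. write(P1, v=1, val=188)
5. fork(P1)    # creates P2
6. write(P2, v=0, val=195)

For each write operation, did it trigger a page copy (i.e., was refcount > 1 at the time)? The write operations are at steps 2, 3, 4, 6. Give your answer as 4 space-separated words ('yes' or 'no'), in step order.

Op 1: fork(P0) -> P1. 3 ppages; refcounts: pp0:2 pp1:2 pp2:2
Op 2: write(P0, v1, 114). refcount(pp1)=2>1 -> COPY to pp3. 4 ppages; refcounts: pp0:2 pp1:1 pp2:2 pp3:1
Op 3: write(P1, v0, 119). refcount(pp0)=2>1 -> COPY to pp4. 5 ppages; refcounts: pp0:1 pp1:1 pp2:2 pp3:1 pp4:1
Op 4: write(P1, v1, 188). refcount(pp1)=1 -> write in place. 5 ppages; refcounts: pp0:1 pp1:1 pp2:2 pp3:1 pp4:1
Op 5: fork(P1) -> P2. 5 ppages; refcounts: pp0:1 pp1:2 pp2:3 pp3:1 pp4:2
Op 6: write(P2, v0, 195). refcount(pp4)=2>1 -> COPY to pp5. 6 ppages; refcounts: pp0:1 pp1:2 pp2:3 pp3:1 pp4:1 pp5:1

yes yes no yes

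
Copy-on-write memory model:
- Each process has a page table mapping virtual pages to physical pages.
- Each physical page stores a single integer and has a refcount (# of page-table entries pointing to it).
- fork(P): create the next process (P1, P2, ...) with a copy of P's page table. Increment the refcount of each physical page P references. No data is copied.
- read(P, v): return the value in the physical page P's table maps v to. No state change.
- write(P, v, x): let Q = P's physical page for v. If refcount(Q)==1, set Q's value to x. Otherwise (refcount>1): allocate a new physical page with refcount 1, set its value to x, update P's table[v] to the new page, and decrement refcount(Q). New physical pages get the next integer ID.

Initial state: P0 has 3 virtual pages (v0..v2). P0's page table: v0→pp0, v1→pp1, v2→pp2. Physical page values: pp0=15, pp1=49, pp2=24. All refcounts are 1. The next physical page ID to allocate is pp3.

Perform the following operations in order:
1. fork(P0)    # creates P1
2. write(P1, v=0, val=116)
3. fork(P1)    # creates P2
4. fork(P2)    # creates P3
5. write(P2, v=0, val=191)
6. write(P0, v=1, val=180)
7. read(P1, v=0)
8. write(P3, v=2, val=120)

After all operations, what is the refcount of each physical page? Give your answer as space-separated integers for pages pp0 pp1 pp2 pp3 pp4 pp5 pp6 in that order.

Op 1: fork(P0) -> P1. 3 ppages; refcounts: pp0:2 pp1:2 pp2:2
Op 2: write(P1, v0, 116). refcount(pp0)=2>1 -> COPY to pp3. 4 ppages; refcounts: pp0:1 pp1:2 pp2:2 pp3:1
Op 3: fork(P1) -> P2. 4 ppages; refcounts: pp0:1 pp1:3 pp2:3 pp3:2
Op 4: fork(P2) -> P3. 4 ppages; refcounts: pp0:1 pp1:4 pp2:4 pp3:3
Op 5: write(P2, v0, 191). refcount(pp3)=3>1 -> COPY to pp4. 5 ppages; refcounts: pp0:1 pp1:4 pp2:4 pp3:2 pp4:1
Op 6: write(P0, v1, 180). refcount(pp1)=4>1 -> COPY to pp5. 6 ppages; refcounts: pp0:1 pp1:3 pp2:4 pp3:2 pp4:1 pp5:1
Op 7: read(P1, v0) -> 116. No state change.
Op 8: write(P3, v2, 120). refcount(pp2)=4>1 -> COPY to pp6. 7 ppages; refcounts: pp0:1 pp1:3 pp2:3 pp3:2 pp4:1 pp5:1 pp6:1

Answer: 1 3 3 2 1 1 1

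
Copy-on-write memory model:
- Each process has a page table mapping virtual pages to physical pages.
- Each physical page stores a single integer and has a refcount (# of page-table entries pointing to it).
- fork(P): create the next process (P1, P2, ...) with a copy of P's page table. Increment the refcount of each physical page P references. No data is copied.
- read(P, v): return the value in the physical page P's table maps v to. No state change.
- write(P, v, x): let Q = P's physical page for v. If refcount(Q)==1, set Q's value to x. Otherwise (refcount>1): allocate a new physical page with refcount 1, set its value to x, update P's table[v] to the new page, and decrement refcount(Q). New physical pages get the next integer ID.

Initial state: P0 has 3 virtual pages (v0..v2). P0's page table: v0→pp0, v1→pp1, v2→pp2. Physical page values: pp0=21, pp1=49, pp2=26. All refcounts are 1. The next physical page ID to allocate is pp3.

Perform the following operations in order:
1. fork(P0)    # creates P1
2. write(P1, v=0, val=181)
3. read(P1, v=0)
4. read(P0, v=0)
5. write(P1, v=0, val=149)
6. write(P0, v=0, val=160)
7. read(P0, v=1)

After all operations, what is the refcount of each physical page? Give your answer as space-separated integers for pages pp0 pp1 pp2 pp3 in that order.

Op 1: fork(P0) -> P1. 3 ppages; refcounts: pp0:2 pp1:2 pp2:2
Op 2: write(P1, v0, 181). refcount(pp0)=2>1 -> COPY to pp3. 4 ppages; refcounts: pp0:1 pp1:2 pp2:2 pp3:1
Op 3: read(P1, v0) -> 181. No state change.
Op 4: read(P0, v0) -> 21. No state change.
Op 5: write(P1, v0, 149). refcount(pp3)=1 -> write in place. 4 ppages; refcounts: pp0:1 pp1:2 pp2:2 pp3:1
Op 6: write(P0, v0, 160). refcount(pp0)=1 -> write in place. 4 ppages; refcounts: pp0:1 pp1:2 pp2:2 pp3:1
Op 7: read(P0, v1) -> 49. No state change.

Answer: 1 2 2 1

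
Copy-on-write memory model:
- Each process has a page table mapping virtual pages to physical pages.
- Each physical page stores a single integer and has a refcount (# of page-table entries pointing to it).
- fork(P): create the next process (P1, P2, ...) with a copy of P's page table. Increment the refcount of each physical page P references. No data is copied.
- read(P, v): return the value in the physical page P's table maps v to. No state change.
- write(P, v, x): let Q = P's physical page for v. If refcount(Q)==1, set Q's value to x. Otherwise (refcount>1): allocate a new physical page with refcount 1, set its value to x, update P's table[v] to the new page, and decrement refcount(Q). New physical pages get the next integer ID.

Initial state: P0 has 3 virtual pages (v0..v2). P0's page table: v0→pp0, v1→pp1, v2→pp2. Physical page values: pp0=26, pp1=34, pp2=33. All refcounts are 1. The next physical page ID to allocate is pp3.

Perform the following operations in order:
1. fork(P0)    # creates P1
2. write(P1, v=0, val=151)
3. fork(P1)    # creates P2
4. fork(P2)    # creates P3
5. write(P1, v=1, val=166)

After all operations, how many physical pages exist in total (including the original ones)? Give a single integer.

Answer: 5

Derivation:
Op 1: fork(P0) -> P1. 3 ppages; refcounts: pp0:2 pp1:2 pp2:2
Op 2: write(P1, v0, 151). refcount(pp0)=2>1 -> COPY to pp3. 4 ppages; refcounts: pp0:1 pp1:2 pp2:2 pp3:1
Op 3: fork(P1) -> P2. 4 ppages; refcounts: pp0:1 pp1:3 pp2:3 pp3:2
Op 4: fork(P2) -> P3. 4 ppages; refcounts: pp0:1 pp1:4 pp2:4 pp3:3
Op 5: write(P1, v1, 166). refcount(pp1)=4>1 -> COPY to pp4. 5 ppages; refcounts: pp0:1 pp1:3 pp2:4 pp3:3 pp4:1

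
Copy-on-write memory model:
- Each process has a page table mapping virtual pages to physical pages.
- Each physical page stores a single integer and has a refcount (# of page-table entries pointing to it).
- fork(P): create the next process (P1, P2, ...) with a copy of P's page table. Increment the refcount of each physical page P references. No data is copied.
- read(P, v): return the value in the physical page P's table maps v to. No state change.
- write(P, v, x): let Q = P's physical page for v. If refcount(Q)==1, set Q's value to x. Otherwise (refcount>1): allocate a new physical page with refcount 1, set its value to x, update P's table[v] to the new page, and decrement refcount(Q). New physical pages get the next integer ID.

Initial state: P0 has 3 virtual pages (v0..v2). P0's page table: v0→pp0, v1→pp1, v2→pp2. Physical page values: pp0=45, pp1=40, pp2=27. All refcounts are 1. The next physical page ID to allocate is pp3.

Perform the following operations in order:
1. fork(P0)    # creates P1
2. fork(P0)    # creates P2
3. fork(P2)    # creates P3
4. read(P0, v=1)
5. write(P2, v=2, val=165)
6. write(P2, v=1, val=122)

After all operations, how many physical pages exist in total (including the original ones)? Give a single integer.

Op 1: fork(P0) -> P1. 3 ppages; refcounts: pp0:2 pp1:2 pp2:2
Op 2: fork(P0) -> P2. 3 ppages; refcounts: pp0:3 pp1:3 pp2:3
Op 3: fork(P2) -> P3. 3 ppages; refcounts: pp0:4 pp1:4 pp2:4
Op 4: read(P0, v1) -> 40. No state change.
Op 5: write(P2, v2, 165). refcount(pp2)=4>1 -> COPY to pp3. 4 ppages; refcounts: pp0:4 pp1:4 pp2:3 pp3:1
Op 6: write(P2, v1, 122). refcount(pp1)=4>1 -> COPY to pp4. 5 ppages; refcounts: pp0:4 pp1:3 pp2:3 pp3:1 pp4:1

Answer: 5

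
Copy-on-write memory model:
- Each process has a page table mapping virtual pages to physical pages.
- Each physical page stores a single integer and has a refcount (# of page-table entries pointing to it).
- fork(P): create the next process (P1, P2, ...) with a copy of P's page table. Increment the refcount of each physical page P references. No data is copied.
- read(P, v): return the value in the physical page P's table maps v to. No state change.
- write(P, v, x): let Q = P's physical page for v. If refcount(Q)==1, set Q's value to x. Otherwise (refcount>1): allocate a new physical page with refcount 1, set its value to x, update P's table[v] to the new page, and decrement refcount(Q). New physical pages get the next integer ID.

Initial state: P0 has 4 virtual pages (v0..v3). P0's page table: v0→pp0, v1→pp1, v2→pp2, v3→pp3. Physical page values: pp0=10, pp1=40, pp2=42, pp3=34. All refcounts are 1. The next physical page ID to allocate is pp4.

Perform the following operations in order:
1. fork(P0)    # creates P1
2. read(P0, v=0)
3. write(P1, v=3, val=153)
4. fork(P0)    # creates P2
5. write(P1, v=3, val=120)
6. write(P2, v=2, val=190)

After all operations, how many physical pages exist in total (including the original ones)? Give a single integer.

Op 1: fork(P0) -> P1. 4 ppages; refcounts: pp0:2 pp1:2 pp2:2 pp3:2
Op 2: read(P0, v0) -> 10. No state change.
Op 3: write(P1, v3, 153). refcount(pp3)=2>1 -> COPY to pp4. 5 ppages; refcounts: pp0:2 pp1:2 pp2:2 pp3:1 pp4:1
Op 4: fork(P0) -> P2. 5 ppages; refcounts: pp0:3 pp1:3 pp2:3 pp3:2 pp4:1
Op 5: write(P1, v3, 120). refcount(pp4)=1 -> write in place. 5 ppages; refcounts: pp0:3 pp1:3 pp2:3 pp3:2 pp4:1
Op 6: write(P2, v2, 190). refcount(pp2)=3>1 -> COPY to pp5. 6 ppages; refcounts: pp0:3 pp1:3 pp2:2 pp3:2 pp4:1 pp5:1

Answer: 6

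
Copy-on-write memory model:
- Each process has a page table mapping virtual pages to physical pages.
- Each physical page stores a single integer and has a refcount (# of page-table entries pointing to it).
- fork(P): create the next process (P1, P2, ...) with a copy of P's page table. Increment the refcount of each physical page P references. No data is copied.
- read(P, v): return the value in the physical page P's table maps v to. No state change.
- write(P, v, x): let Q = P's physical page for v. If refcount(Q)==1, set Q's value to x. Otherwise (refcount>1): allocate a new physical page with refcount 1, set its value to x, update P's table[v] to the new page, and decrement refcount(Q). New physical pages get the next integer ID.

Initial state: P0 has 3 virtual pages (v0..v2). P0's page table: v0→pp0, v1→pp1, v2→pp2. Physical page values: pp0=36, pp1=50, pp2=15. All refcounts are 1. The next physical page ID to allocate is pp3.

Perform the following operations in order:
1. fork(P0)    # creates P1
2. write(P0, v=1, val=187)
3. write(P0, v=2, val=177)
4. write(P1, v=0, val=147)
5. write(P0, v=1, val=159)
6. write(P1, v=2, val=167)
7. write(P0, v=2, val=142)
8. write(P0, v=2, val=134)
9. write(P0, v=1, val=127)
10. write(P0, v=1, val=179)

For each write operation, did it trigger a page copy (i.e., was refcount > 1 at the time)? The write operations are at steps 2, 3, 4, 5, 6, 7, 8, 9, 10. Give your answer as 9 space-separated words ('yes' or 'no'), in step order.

Op 1: fork(P0) -> P1. 3 ppages; refcounts: pp0:2 pp1:2 pp2:2
Op 2: write(P0, v1, 187). refcount(pp1)=2>1 -> COPY to pp3. 4 ppages; refcounts: pp0:2 pp1:1 pp2:2 pp3:1
Op 3: write(P0, v2, 177). refcount(pp2)=2>1 -> COPY to pp4. 5 ppages; refcounts: pp0:2 pp1:1 pp2:1 pp3:1 pp4:1
Op 4: write(P1, v0, 147). refcount(pp0)=2>1 -> COPY to pp5. 6 ppages; refcounts: pp0:1 pp1:1 pp2:1 pp3:1 pp4:1 pp5:1
Op 5: write(P0, v1, 159). refcount(pp3)=1 -> write in place. 6 ppages; refcounts: pp0:1 pp1:1 pp2:1 pp3:1 pp4:1 pp5:1
Op 6: write(P1, v2, 167). refcount(pp2)=1 -> write in place. 6 ppages; refcounts: pp0:1 pp1:1 pp2:1 pp3:1 pp4:1 pp5:1
Op 7: write(P0, v2, 142). refcount(pp4)=1 -> write in place. 6 ppages; refcounts: pp0:1 pp1:1 pp2:1 pp3:1 pp4:1 pp5:1
Op 8: write(P0, v2, 134). refcount(pp4)=1 -> write in place. 6 ppages; refcounts: pp0:1 pp1:1 pp2:1 pp3:1 pp4:1 pp5:1
Op 9: write(P0, v1, 127). refcount(pp3)=1 -> write in place. 6 ppages; refcounts: pp0:1 pp1:1 pp2:1 pp3:1 pp4:1 pp5:1
Op 10: write(P0, v1, 179). refcount(pp3)=1 -> write in place. 6 ppages; refcounts: pp0:1 pp1:1 pp2:1 pp3:1 pp4:1 pp5:1

yes yes yes no no no no no no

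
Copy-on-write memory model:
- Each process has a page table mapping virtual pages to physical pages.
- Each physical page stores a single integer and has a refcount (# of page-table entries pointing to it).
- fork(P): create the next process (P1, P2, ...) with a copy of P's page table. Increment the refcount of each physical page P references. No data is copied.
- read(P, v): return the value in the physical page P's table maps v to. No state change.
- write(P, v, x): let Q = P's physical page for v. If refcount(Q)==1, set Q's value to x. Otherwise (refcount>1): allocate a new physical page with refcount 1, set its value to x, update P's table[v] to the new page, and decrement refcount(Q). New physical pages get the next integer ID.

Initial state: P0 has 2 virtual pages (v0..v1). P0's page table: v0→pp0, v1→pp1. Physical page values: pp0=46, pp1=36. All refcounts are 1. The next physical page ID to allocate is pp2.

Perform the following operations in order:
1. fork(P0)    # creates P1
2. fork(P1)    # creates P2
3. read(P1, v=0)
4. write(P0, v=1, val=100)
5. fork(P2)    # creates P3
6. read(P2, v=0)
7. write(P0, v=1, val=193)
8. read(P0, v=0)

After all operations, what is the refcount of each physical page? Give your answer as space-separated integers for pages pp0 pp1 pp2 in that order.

Answer: 4 3 1

Derivation:
Op 1: fork(P0) -> P1. 2 ppages; refcounts: pp0:2 pp1:2
Op 2: fork(P1) -> P2. 2 ppages; refcounts: pp0:3 pp1:3
Op 3: read(P1, v0) -> 46. No state change.
Op 4: write(P0, v1, 100). refcount(pp1)=3>1 -> COPY to pp2. 3 ppages; refcounts: pp0:3 pp1:2 pp2:1
Op 5: fork(P2) -> P3. 3 ppages; refcounts: pp0:4 pp1:3 pp2:1
Op 6: read(P2, v0) -> 46. No state change.
Op 7: write(P0, v1, 193). refcount(pp2)=1 -> write in place. 3 ppages; refcounts: pp0:4 pp1:3 pp2:1
Op 8: read(P0, v0) -> 46. No state change.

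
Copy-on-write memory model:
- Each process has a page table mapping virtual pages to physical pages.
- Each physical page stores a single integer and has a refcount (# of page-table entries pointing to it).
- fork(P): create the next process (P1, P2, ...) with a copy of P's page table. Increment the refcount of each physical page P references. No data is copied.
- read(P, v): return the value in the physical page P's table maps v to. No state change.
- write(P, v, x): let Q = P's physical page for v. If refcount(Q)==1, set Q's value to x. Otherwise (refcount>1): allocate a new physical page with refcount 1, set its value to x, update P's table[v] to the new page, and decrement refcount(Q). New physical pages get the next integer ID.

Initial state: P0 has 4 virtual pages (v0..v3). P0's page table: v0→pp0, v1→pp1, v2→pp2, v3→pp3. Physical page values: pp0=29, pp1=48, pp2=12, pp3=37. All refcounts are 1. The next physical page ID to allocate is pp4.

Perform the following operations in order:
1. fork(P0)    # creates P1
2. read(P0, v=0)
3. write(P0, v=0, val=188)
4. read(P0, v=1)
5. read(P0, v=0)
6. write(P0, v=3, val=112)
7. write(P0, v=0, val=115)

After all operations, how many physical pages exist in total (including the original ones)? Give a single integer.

Answer: 6

Derivation:
Op 1: fork(P0) -> P1. 4 ppages; refcounts: pp0:2 pp1:2 pp2:2 pp3:2
Op 2: read(P0, v0) -> 29. No state change.
Op 3: write(P0, v0, 188). refcount(pp0)=2>1 -> COPY to pp4. 5 ppages; refcounts: pp0:1 pp1:2 pp2:2 pp3:2 pp4:1
Op 4: read(P0, v1) -> 48. No state change.
Op 5: read(P0, v0) -> 188. No state change.
Op 6: write(P0, v3, 112). refcount(pp3)=2>1 -> COPY to pp5. 6 ppages; refcounts: pp0:1 pp1:2 pp2:2 pp3:1 pp4:1 pp5:1
Op 7: write(P0, v0, 115). refcount(pp4)=1 -> write in place. 6 ppages; refcounts: pp0:1 pp1:2 pp2:2 pp3:1 pp4:1 pp5:1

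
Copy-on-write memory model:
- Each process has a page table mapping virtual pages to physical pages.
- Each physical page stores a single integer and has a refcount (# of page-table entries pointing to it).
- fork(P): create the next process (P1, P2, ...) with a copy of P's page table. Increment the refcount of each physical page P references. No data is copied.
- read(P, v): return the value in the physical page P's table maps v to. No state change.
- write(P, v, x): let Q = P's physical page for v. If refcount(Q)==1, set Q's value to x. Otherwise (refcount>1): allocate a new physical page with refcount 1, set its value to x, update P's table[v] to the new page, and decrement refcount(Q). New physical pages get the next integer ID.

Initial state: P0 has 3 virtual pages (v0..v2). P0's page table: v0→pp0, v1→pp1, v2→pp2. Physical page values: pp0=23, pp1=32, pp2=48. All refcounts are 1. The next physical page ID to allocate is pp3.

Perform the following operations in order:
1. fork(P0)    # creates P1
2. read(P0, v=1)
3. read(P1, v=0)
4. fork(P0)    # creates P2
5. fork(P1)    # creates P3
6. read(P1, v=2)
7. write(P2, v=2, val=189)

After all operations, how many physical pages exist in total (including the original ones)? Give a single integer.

Answer: 4

Derivation:
Op 1: fork(P0) -> P1. 3 ppages; refcounts: pp0:2 pp1:2 pp2:2
Op 2: read(P0, v1) -> 32. No state change.
Op 3: read(P1, v0) -> 23. No state change.
Op 4: fork(P0) -> P2. 3 ppages; refcounts: pp0:3 pp1:3 pp2:3
Op 5: fork(P1) -> P3. 3 ppages; refcounts: pp0:4 pp1:4 pp2:4
Op 6: read(P1, v2) -> 48. No state change.
Op 7: write(P2, v2, 189). refcount(pp2)=4>1 -> COPY to pp3. 4 ppages; refcounts: pp0:4 pp1:4 pp2:3 pp3:1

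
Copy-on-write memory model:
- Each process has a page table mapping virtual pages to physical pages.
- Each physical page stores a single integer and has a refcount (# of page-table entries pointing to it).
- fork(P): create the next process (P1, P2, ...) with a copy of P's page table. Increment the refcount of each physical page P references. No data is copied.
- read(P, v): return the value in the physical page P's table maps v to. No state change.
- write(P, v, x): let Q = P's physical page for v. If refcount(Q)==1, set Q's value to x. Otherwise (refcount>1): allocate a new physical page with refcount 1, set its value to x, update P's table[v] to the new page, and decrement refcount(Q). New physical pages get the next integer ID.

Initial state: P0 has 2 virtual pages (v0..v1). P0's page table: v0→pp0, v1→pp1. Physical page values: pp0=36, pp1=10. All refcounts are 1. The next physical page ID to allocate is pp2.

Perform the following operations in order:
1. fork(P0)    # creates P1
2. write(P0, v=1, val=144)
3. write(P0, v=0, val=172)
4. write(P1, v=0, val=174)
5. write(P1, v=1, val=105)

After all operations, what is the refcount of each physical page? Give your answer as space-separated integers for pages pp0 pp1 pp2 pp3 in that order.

Answer: 1 1 1 1

Derivation:
Op 1: fork(P0) -> P1. 2 ppages; refcounts: pp0:2 pp1:2
Op 2: write(P0, v1, 144). refcount(pp1)=2>1 -> COPY to pp2. 3 ppages; refcounts: pp0:2 pp1:1 pp2:1
Op 3: write(P0, v0, 172). refcount(pp0)=2>1 -> COPY to pp3. 4 ppages; refcounts: pp0:1 pp1:1 pp2:1 pp3:1
Op 4: write(P1, v0, 174). refcount(pp0)=1 -> write in place. 4 ppages; refcounts: pp0:1 pp1:1 pp2:1 pp3:1
Op 5: write(P1, v1, 105). refcount(pp1)=1 -> write in place. 4 ppages; refcounts: pp0:1 pp1:1 pp2:1 pp3:1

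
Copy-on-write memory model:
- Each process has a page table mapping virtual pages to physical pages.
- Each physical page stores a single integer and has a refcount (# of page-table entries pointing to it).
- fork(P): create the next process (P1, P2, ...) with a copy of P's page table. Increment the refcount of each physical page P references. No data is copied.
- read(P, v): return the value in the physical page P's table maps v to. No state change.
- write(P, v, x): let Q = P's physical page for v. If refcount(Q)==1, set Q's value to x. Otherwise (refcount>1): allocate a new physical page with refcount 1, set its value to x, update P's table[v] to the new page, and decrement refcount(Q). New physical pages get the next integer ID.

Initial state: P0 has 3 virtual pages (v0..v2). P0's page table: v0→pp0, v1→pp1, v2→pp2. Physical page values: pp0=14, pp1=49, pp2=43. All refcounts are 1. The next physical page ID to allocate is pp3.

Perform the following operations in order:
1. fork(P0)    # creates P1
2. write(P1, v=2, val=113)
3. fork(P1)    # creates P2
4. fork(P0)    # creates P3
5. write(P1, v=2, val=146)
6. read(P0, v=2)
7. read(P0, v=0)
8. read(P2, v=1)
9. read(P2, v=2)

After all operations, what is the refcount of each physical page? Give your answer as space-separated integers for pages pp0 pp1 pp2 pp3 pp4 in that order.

Answer: 4 4 2 1 1

Derivation:
Op 1: fork(P0) -> P1. 3 ppages; refcounts: pp0:2 pp1:2 pp2:2
Op 2: write(P1, v2, 113). refcount(pp2)=2>1 -> COPY to pp3. 4 ppages; refcounts: pp0:2 pp1:2 pp2:1 pp3:1
Op 3: fork(P1) -> P2. 4 ppages; refcounts: pp0:3 pp1:3 pp2:1 pp3:2
Op 4: fork(P0) -> P3. 4 ppages; refcounts: pp0:4 pp1:4 pp2:2 pp3:2
Op 5: write(P1, v2, 146). refcount(pp3)=2>1 -> COPY to pp4. 5 ppages; refcounts: pp0:4 pp1:4 pp2:2 pp3:1 pp4:1
Op 6: read(P0, v2) -> 43. No state change.
Op 7: read(P0, v0) -> 14. No state change.
Op 8: read(P2, v1) -> 49. No state change.
Op 9: read(P2, v2) -> 113. No state change.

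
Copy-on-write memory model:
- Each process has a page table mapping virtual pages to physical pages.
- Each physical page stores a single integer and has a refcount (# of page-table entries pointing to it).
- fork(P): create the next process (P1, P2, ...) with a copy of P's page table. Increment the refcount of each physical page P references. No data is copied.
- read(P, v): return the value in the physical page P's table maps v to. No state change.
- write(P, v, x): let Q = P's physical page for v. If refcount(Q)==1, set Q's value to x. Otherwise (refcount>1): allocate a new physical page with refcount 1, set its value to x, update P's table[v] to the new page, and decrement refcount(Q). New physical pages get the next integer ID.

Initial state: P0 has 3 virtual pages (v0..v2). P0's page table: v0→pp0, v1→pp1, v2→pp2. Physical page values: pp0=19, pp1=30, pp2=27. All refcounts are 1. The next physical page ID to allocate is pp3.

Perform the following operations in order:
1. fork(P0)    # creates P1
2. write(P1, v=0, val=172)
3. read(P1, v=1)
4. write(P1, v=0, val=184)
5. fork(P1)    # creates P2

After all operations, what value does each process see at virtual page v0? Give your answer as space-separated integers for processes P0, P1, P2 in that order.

Op 1: fork(P0) -> P1. 3 ppages; refcounts: pp0:2 pp1:2 pp2:2
Op 2: write(P1, v0, 172). refcount(pp0)=2>1 -> COPY to pp3. 4 ppages; refcounts: pp0:1 pp1:2 pp2:2 pp3:1
Op 3: read(P1, v1) -> 30. No state change.
Op 4: write(P1, v0, 184). refcount(pp3)=1 -> write in place. 4 ppages; refcounts: pp0:1 pp1:2 pp2:2 pp3:1
Op 5: fork(P1) -> P2. 4 ppages; refcounts: pp0:1 pp1:3 pp2:3 pp3:2
P0: v0 -> pp0 = 19
P1: v0 -> pp3 = 184
P2: v0 -> pp3 = 184

Answer: 19 184 184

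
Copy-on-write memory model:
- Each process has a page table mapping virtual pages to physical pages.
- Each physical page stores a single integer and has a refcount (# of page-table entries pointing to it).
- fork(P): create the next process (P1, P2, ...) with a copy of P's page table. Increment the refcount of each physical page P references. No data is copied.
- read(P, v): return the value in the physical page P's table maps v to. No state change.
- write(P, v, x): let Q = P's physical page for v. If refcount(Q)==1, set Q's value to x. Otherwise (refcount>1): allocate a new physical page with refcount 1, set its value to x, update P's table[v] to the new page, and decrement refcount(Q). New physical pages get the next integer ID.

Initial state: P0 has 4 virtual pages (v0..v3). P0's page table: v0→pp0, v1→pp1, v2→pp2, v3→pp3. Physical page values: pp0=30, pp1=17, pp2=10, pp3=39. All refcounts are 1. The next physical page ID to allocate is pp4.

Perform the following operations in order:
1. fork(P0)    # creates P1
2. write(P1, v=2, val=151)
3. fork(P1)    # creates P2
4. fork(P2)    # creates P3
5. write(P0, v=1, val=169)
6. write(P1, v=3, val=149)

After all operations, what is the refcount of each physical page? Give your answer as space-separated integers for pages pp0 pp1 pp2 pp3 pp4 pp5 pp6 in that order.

Answer: 4 3 1 3 3 1 1

Derivation:
Op 1: fork(P0) -> P1. 4 ppages; refcounts: pp0:2 pp1:2 pp2:2 pp3:2
Op 2: write(P1, v2, 151). refcount(pp2)=2>1 -> COPY to pp4. 5 ppages; refcounts: pp0:2 pp1:2 pp2:1 pp3:2 pp4:1
Op 3: fork(P1) -> P2. 5 ppages; refcounts: pp0:3 pp1:3 pp2:1 pp3:3 pp4:2
Op 4: fork(P2) -> P3. 5 ppages; refcounts: pp0:4 pp1:4 pp2:1 pp3:4 pp4:3
Op 5: write(P0, v1, 169). refcount(pp1)=4>1 -> COPY to pp5. 6 ppages; refcounts: pp0:4 pp1:3 pp2:1 pp3:4 pp4:3 pp5:1
Op 6: write(P1, v3, 149). refcount(pp3)=4>1 -> COPY to pp6. 7 ppages; refcounts: pp0:4 pp1:3 pp2:1 pp3:3 pp4:3 pp5:1 pp6:1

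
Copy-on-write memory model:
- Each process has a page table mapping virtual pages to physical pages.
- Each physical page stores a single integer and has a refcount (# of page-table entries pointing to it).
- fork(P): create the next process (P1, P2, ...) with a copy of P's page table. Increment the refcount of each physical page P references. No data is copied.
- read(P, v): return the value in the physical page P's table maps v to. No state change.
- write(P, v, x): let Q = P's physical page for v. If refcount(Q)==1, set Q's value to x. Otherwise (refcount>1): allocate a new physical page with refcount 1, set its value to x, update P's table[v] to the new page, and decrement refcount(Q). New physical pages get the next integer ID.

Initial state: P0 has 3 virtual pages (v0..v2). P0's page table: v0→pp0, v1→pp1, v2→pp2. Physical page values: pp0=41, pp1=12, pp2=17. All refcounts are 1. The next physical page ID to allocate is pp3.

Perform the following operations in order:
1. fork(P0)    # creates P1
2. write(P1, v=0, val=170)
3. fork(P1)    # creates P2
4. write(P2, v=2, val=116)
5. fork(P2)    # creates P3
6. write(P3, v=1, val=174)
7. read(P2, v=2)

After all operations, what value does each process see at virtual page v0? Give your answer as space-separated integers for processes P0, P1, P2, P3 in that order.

Answer: 41 170 170 170

Derivation:
Op 1: fork(P0) -> P1. 3 ppages; refcounts: pp0:2 pp1:2 pp2:2
Op 2: write(P1, v0, 170). refcount(pp0)=2>1 -> COPY to pp3. 4 ppages; refcounts: pp0:1 pp1:2 pp2:2 pp3:1
Op 3: fork(P1) -> P2. 4 ppages; refcounts: pp0:1 pp1:3 pp2:3 pp3:2
Op 4: write(P2, v2, 116). refcount(pp2)=3>1 -> COPY to pp4. 5 ppages; refcounts: pp0:1 pp1:3 pp2:2 pp3:2 pp4:1
Op 5: fork(P2) -> P3. 5 ppages; refcounts: pp0:1 pp1:4 pp2:2 pp3:3 pp4:2
Op 6: write(P3, v1, 174). refcount(pp1)=4>1 -> COPY to pp5. 6 ppages; refcounts: pp0:1 pp1:3 pp2:2 pp3:3 pp4:2 pp5:1
Op 7: read(P2, v2) -> 116. No state change.
P0: v0 -> pp0 = 41
P1: v0 -> pp3 = 170
P2: v0 -> pp3 = 170
P3: v0 -> pp3 = 170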